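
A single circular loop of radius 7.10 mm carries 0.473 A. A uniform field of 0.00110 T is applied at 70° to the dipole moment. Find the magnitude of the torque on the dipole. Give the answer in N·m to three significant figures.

Magnetic moment m = IA = Iπa² = (0.473)·π·(0.00710)² = 7.491×10⁻⁵ A·m².
Torque on a magnetic dipole: τ = mB sinθ.
τ = (7.491×10⁻⁵)(0.00110)·sin70° = 7.743×10⁻⁸ N·m.

τ ≈ 7.74×10⁻⁸ N·m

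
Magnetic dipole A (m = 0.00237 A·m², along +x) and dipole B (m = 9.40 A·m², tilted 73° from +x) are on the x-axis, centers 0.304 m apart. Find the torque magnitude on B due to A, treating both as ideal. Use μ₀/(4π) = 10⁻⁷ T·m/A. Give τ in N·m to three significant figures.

Dipole B is on the axis of dipole A, so B₁ there is axial: B₁ = (μ₀/4π)·2m₁/r³ along +x.
B₁ = 2(10⁻⁷)(0.00237)/(0.304)³ = 1.687×10⁻⁸ T.
τ = m₂ B₁ sinθ.
τ = (9.40)(1.687×10⁻⁸)·sin73° = 1.517×10⁻⁷ N·m.

τ ≈ 1.52×10⁻⁷ N·m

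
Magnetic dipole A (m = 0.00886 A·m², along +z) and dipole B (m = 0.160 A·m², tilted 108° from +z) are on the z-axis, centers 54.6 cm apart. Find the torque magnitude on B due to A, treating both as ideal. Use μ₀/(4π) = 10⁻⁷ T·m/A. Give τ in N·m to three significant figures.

τ ≈ 1.66×10⁻⁹ N·m

Dipole B is on the axis of dipole A, so B₁ there is axial: B₁ = (μ₀/4π)·2m₁/r³ along +z.
B₁ = 2(10⁻⁷)(0.00886)/(0.546)³ = 1.089×10⁻⁸ T.
τ = m₂ B₁ sinθ.
τ = (0.160)(1.089×10⁻⁸)·sin108° = 1.657×10⁻⁹ N·m.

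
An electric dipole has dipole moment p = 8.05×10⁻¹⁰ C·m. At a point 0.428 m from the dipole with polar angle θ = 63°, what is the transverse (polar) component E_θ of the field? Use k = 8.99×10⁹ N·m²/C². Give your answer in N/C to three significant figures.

For a dipole, E_θ = (kp sinθ)/r³.
kp/r³ = (8.99×10⁹)(8.05×10⁻¹⁰)/(0.428)³ = 92.30 N/C.
E_θ = 92.30·sin63° = 82.24 N/C.

E_θ ≈ 82.2 N/C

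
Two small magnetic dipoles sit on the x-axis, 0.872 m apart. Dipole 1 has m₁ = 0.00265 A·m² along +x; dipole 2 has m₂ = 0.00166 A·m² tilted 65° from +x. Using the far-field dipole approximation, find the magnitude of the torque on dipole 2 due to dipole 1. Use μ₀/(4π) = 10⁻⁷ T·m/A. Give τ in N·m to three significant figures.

Dipole B is on the axis of dipole A, so B₁ there is axial: B₁ = (μ₀/4π)·2m₁/r³ along +x.
B₁ = 2(10⁻⁷)(0.00265)/(0.872)³ = 7.993×10⁻¹⁰ T.
τ = m₂ B₁ sinθ.
τ = (0.00166)(7.993×10⁻¹⁰)·sin65° = 1.203×10⁻¹² N·m.

τ ≈ 1.20×10⁻¹² N·m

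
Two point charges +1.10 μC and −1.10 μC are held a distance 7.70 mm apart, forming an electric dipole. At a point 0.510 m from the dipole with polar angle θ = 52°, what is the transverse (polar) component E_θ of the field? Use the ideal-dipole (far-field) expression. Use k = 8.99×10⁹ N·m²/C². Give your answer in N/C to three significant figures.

Dipole moment p = qd = (1.10×10⁻⁶ C)(0.00770 m) = 8.47×10⁻⁹ C·m.
For a dipole, E_θ = (kp sinθ)/r³.
kp/r³ = (8.99×10⁹)(8.47×10⁻⁹)/(0.510)³ = 574.0 N/C.
E_θ = 574.0·sin52° = 452.3 N/C.

E_θ ≈ 452 N/C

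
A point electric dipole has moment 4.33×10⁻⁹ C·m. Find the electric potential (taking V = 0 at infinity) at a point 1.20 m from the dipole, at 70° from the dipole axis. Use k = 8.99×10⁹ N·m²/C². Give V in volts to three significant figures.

The dipole potential is V = kp cosθ / r².
V = (8.99×10⁹)(4.33×10⁻⁹)·cos70° / (1.20)² = 9.246 V.

V ≈ 9.25 V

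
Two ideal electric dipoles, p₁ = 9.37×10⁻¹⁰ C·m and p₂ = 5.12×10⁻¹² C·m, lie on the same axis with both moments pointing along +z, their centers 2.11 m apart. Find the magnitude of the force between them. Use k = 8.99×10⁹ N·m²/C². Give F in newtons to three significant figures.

F ≈ 1.31×10⁻¹¹ N

On-axis field of dipole 1 at distance r: E = 2kp₁/r³. Force on dipole 2 is F = p₂·dE/dr (gradient along axis).
dE/dr = −6kp₁/r⁴, so |F| = 6kp₁p₂/r⁴ (attractive for aligned moments).
F = 6(8.99×10⁹)(9.37×10⁻¹⁰)(5.12×10⁻¹²)/(2.11)⁴ = 1.306×10⁻¹¹ N.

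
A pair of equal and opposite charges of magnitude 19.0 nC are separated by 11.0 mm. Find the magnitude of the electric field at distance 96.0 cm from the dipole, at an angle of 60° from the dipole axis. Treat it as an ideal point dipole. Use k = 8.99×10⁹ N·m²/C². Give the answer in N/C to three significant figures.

E ≈ 2.81 N/C

Dipole moment p = qd = (1.90×10⁻⁸ C)(0.0110 m) = 2.09×10⁻¹⁰ C·m.
At angle θ the dipole field magnitude is E = (kp/r³)·√(1 + 3cos²θ).
kp/r³ = (8.99×10⁹)(2.09×10⁻¹⁰) / (0.960)³ = 2.124 N/C.
√(1 + 3cos²60°) = √(1 + 3·0.2500) = √1.7500 ≈ 1.3229.
E ≈ 2.124 × 1.323 = 2.809 N/C.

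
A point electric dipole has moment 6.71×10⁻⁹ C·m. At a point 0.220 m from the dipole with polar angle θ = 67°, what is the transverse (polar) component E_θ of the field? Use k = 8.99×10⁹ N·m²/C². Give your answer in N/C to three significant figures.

E_θ ≈ 5210 N/C

For a dipole, E_θ = (kp sinθ)/r³.
kp/r³ = (8.99×10⁹)(6.71×10⁻⁹)/(0.220)³ = 5665 N/C.
E_θ = 5665·sin67° = 5215 N/C.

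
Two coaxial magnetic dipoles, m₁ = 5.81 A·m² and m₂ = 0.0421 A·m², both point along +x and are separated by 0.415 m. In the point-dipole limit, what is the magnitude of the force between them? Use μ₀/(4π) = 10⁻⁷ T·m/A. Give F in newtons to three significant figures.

F ≈ 4.95×10⁻⁶ N

On-axis B of dipole 1: B = (μ₀/4π)·2m₁/r³. Force on dipole 2: F = m₂·dB/dr.
dB/dr = −(μ₀/4π)·6m₁/r⁴, so |F| = (μ₀/4π)·6m₁m₂/r⁴.
F = 6(10⁻⁷)(5.81)(0.0421)/(0.415)⁴ = 4.948×10⁻⁶ N.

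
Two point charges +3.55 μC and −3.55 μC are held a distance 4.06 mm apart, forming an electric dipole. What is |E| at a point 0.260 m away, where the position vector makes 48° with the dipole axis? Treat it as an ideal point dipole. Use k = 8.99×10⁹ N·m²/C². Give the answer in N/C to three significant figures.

Dipole moment p = qd = (3.55×10⁻⁶ C)(0.00406 m) = 1.441×10⁻⁸ C·m.
At angle θ the dipole field magnitude is E = (kp/r³)·√(1 + 3cos²θ).
kp/r³ = (8.99×10⁹)(1.441×10⁻⁸) / (0.260)³ = 7371 N/C.
√(1 + 3cos²48°) = √(1 + 3·0.4477) = √2.3432 ≈ 1.5308.
E ≈ 7371 × 1.531 = 1.128×10⁴ N/C.

E ≈ 1.13×10⁴ N/C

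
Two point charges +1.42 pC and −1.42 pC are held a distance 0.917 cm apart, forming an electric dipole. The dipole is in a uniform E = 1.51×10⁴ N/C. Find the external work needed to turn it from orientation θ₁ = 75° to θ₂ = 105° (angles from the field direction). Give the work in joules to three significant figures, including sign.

Dipole moment p = qd = (1.42×10⁻¹² C)(0.00917 m) = 1.302×10⁻¹⁴ C·m.
W_ext = ΔU = U(θ₂) − U(θ₁) = −pE cosθ₂ − (−pE cosθ₁) = pE(cosθ₁ − cosθ₂).
W = (1.302×10⁻¹⁴)(1.51×10⁴)·(cos75° − cos105°) = (1.966×10⁻¹⁰)·(+0.5176) = 1.018×10⁻¹⁰ J.

W ≈ 1.02×10⁻¹⁰ J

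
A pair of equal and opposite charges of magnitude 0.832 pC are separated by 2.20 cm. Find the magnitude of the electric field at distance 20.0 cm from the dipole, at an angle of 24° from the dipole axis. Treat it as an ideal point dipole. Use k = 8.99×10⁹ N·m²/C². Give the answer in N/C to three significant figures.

Dipole moment p = qd = (8.32×10⁻¹³ C)(0.0220 m) = 1.83×10⁻¹⁴ C·m.
At angle θ the dipole field magnitude is E = (kp/r³)·√(1 + 3cos²θ).
kp/r³ = (8.99×10⁹)(1.83×10⁻¹⁴) / (0.200)³ = 0.02056 N/C.
√(1 + 3cos²24°) = √(1 + 3·0.8346) = √3.5037 ≈ 1.8718.
E ≈ 0.02056 × 1.872 = 0.03849 N/C.

E ≈ 0.0385 N/C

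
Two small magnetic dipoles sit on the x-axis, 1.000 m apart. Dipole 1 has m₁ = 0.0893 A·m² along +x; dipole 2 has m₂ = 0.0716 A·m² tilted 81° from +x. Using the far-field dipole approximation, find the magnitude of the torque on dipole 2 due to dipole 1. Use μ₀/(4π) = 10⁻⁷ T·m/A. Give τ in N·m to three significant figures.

Dipole B is on the axis of dipole A, so B₁ there is axial: B₁ = (μ₀/4π)·2m₁/r³ along +x.
B₁ = 2(10⁻⁷)(0.0893)/(1.00)³ = 1.786×10⁻⁸ T.
τ = m₂ B₁ sinθ.
τ = (0.0716)(1.786×10⁻⁸)·sin81° = 1.263×10⁻⁹ N·m.

τ ≈ 1.26×10⁻⁹ N·m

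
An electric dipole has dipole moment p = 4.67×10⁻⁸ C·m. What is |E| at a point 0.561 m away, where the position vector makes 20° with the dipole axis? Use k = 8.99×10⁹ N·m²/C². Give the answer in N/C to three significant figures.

At angle θ the dipole field magnitude is E = (kp/r³)·√(1 + 3cos²θ).
kp/r³ = (8.99×10⁹)(4.67×10⁻⁸) / (0.561)³ = 2378 N/C.
√(1 + 3cos²20°) = √(1 + 3·0.8830) = √3.6491 ≈ 1.9103.
E ≈ 2378 × 1.910 = 4542 N/C.

E ≈ 4540 N/C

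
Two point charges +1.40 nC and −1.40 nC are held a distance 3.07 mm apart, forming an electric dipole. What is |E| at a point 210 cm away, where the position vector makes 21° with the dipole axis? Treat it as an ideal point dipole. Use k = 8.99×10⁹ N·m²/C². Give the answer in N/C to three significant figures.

E ≈ 0.00793 N/C

Dipole moment p = qd = (1.40×10⁻⁹ C)(0.00307 m) = 4.298×10⁻¹² C·m.
At angle θ the dipole field magnitude is E = (kp/r³)·√(1 + 3cos²θ).
kp/r³ = (8.99×10⁹)(4.298×10⁻¹²) / (2.10)³ = 0.004172 N/C.
√(1 + 3cos²21°) = √(1 + 3·0.8716) = √3.6147 ≈ 1.9012.
E ≈ 0.004172 × 1.901 = 0.007932 N/C.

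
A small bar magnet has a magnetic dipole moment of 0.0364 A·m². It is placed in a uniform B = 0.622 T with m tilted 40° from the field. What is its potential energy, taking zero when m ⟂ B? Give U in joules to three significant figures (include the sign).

U = −m·B = −mB cosθ.
U = −(0.0364)(0.622)·cos40° = -0.01734 J.

U ≈ -0.0173 J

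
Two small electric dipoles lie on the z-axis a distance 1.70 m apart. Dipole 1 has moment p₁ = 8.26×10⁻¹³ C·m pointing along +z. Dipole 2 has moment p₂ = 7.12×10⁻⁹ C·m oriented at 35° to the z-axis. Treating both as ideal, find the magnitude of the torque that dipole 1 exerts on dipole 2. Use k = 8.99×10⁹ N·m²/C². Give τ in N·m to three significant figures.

The second dipole sits on the axis of the first, so the field there is axial: E₁ = 2kp₁/r³ along +z.
E₁ = 2(8.99×10⁹)(8.26×10⁻¹³)/(1.70)³ = 0.003023 N/C.
Torque on the second dipole: τ = p₂ E₁ sinθ.
τ = (7.12×10⁻⁹)(0.003023)·sin35° = 1.235×10⁻¹¹ N·m.

τ ≈ 1.23×10⁻¹¹ N·m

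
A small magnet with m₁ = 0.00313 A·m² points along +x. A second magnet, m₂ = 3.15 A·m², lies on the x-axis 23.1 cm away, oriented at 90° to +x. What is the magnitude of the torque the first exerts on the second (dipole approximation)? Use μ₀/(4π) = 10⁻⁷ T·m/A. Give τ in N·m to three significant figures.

Dipole B is on the axis of dipole A, so B₁ there is axial: B₁ = (μ₀/4π)·2m₁/r³ along +x.
B₁ = 2(10⁻⁷)(0.00313)/(0.231)³ = 5.079×10⁻⁸ T.
τ = m₂ B₁ sinθ.
τ = (3.15)(5.079×10⁻⁸)·sin90° = 1.600×10⁻⁷ N·m.

τ ≈ 1.60×10⁻⁷ N·m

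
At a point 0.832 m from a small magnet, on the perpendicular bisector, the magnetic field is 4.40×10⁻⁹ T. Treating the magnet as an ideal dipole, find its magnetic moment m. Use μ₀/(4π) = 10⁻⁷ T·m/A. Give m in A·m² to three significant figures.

m ≈ 0.0253 A·m²

In the equatorial plane B = (μ₀/4π)·m/r³, so m = Br³·4π/(μ₀).
m = (4.40×10⁻⁹)·(0.832)³ / (10⁻⁷) = 0.02534 A·m².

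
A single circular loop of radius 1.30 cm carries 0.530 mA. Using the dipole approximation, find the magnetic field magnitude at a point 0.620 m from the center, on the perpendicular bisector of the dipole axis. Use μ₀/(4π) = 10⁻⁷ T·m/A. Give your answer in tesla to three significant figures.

B ≈ 1.18×10⁻¹³ T

Magnetic moment m = IA = Iπa² = (5.30×10⁻⁴)·π·(0.0130)² = 2.814×10⁻⁷ A·m².
In the equatorial plane B = (μ₀/4π)·m/r³ (half the axial value).
B = (10⁻⁷)·(2.814×10⁻⁷) / (0.620)³ = 1.181×10⁻¹³ T.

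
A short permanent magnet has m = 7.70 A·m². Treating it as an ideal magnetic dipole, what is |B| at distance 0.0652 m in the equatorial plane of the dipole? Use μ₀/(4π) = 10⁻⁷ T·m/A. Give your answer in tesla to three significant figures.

B ≈ 0.00278 T

In the equatorial plane B = (μ₀/4π)·m/r³ (half the axial value).
B = (10⁻⁷)·(7.70) / (0.0652)³ = 0.002778 T.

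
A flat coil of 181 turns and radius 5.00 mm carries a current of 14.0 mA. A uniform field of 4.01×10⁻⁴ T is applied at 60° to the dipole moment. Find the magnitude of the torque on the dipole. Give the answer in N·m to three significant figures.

m = NIA = NIπa² = 181·(0.0140)·π·(0.00500)² = 1.99×10⁻⁴ A·m².
Torque on a magnetic dipole: τ = mB sinθ.
τ = (1.99×10⁻⁴)(4.01×10⁻⁴)·sin60° = 6.911×10⁻⁸ N·m.

τ ≈ 6.91×10⁻⁸ N·m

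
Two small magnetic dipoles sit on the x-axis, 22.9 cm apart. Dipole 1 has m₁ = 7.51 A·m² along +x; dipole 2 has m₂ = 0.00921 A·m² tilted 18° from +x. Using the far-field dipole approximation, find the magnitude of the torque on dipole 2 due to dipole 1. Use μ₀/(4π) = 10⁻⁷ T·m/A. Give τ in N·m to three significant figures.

τ ≈ 3.56×10⁻⁷ N·m

Dipole B is on the axis of dipole A, so B₁ there is axial: B₁ = (μ₀/4π)·2m₁/r³ along +x.
B₁ = 2(10⁻⁷)(7.51)/(0.229)³ = 1.251×10⁻⁴ T.
τ = m₂ B₁ sinθ.
τ = (0.00921)(1.251×10⁻⁴)·sin18° = 3.560×10⁻⁷ N·m.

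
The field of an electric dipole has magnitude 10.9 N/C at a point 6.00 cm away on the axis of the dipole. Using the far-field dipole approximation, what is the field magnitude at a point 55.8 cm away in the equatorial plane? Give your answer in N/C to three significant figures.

Dipole fields scale as 1/r³ in the far field.
The axial field is twice the equatorial field at the same r, so the geometry factor is 1/2.
E₂ = E₁ · (1/2) · (r₁/r₂)³ = 10.9 · 0.5 · (6.00/55.8)³.
(r₁/r₂)³ = (0.1075)³ = 0.001243.
E₂ ≈ 0.006776 N/C.

E ≈ 0.00678 N/C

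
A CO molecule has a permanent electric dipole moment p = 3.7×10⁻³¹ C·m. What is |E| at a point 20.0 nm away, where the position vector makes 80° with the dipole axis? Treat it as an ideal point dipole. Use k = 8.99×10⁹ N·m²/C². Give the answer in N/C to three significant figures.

At angle θ the dipole field magnitude is E = (kp/r³)·√(1 + 3cos²θ).
kp/r³ = (8.99×10⁹)(3.70×10⁻³¹) / (2.00×10⁻⁸)³ = 415.8 N/C.
√(1 + 3cos²80°) = √(1 + 3·0.0302) = √1.0905 ≈ 1.0443.
E ≈ 415.8 × 1.044 = 434.2 N/C.

E ≈ 434 N/C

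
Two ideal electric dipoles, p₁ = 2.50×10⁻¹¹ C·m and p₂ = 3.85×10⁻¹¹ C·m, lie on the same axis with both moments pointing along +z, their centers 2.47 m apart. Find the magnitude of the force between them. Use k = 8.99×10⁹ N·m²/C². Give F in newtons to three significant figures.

F ≈ 1.39×10⁻¹² N

On-axis field of dipole 1 at distance r: E = 2kp₁/r³. Force on dipole 2 is F = p₂·dE/dr (gradient along axis).
dE/dr = −6kp₁/r⁴, so |F| = 6kp₁p₂/r⁴ (attractive for aligned moments).
F = 6(8.99×10⁹)(2.50×10⁻¹¹)(3.85×10⁻¹¹)/(2.47)⁴ = 1.395×10⁻¹² N.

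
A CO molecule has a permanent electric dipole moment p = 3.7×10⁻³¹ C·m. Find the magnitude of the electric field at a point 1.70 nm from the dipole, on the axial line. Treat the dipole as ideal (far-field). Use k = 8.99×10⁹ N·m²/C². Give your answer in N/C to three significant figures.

On the dipole axis E = 2kp/r³.
E = 2·(8.99×10⁹)(3.70×10⁻³¹) / (1.70×10⁻⁹)³ = 1.354×10⁶ N/C.

E ≈ 1.35×10⁶ N/C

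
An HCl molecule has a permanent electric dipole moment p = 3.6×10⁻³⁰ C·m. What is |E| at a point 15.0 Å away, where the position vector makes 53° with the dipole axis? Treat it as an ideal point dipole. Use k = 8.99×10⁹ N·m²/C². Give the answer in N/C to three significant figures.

At angle θ the dipole field magnitude is E = (kp/r³)·√(1 + 3cos²θ).
kp/r³ = (8.99×10⁹)(3.60×10⁻³⁰) / (1.50×10⁻⁹)³ = 9.589×10⁶ N/C.
√(1 + 3cos²53°) = √(1 + 3·0.3622) = √2.0865 ≈ 1.4445.
E ≈ 9.589×10⁶ × 1.444 = 1.385×10⁷ N/C.

E ≈ 1.39×10⁷ N/C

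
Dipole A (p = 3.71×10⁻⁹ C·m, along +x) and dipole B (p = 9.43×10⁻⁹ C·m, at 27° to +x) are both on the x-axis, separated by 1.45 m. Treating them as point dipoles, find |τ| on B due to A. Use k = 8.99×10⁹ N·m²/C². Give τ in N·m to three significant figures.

The second dipole sits on the axis of the first, so the field there is axial: E₁ = 2kp₁/r³ along +x.
E₁ = 2(8.99×10⁹)(3.71×10⁻⁹)/(1.45)³ = 21.88 N/C.
Torque on the second dipole: τ = p₂ E₁ sinθ.
τ = (9.43×10⁻⁹)(21.88)·sin27° = 9.367×10⁻⁸ N·m.

τ ≈ 9.37×10⁻⁸ N·m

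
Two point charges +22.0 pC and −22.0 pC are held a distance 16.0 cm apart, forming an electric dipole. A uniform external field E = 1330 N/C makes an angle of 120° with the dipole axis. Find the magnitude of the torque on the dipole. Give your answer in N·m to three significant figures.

τ ≈ 4.05×10⁻⁹ N·m

Dipole moment p = qd = (2.20×10⁻¹¹ C)(0.160 m) = 3.52×10⁻¹² C·m.
Torque on an electric dipole: τ = pE sinθ.
τ = (3.52×10⁻¹²)(1330)·sin120° = 4.054×10⁻⁹ N·m.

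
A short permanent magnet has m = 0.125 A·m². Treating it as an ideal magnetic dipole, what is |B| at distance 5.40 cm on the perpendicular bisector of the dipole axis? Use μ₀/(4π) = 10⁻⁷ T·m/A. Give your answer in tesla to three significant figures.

In the equatorial plane B = (μ₀/4π)·m/r³ (half the axial value).
B = (10⁻⁷)·(0.125) / (0.0540)³ = 7.938×10⁻⁵ T.

B ≈ 7.94×10⁻⁵ T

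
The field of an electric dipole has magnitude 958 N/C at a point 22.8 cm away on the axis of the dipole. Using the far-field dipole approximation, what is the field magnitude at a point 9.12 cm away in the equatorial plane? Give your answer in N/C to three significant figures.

E ≈ 7480 N/C

Dipole fields scale as 1/r³ in the far field.
The axial field is twice the equatorial field at the same r, so the geometry factor is 1/2.
E₂ = E₁ · (1/2) · (r₁/r₂)³ = 958 · 0.5 · (22.8/9.12)³.
(r₁/r₂)³ = (2.5)³ = 15.63.
E₂ ≈ 7484 N/C.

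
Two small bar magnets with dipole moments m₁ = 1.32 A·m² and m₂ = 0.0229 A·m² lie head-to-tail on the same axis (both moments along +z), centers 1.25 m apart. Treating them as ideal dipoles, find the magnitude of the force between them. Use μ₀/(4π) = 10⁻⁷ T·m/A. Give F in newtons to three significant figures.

F ≈ 7.43×10⁻⁹ N

On-axis B of dipole 1: B = (μ₀/4π)·2m₁/r³. Force on dipole 2: F = m₂·dB/dr.
dB/dr = −(μ₀/4π)·6m₁/r⁴, so |F| = (μ₀/4π)·6m₁m₂/r⁴.
F = 6(10⁻⁷)(1.32)(0.0229)/(1.25)⁴ = 7.429×10⁻⁹ N.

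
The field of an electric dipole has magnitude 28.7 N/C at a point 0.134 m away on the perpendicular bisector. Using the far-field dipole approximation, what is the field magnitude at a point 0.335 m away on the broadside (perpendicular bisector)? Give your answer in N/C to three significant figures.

E ≈ 1.84 N/C

Dipole fields scale as 1/r³ in the far field; the geometry is the same at both points.
E₂ = E₁ · (r₁/r₂)³ = 28.7 · (0.134/0.335)³.
(r₁/r₂)³ = (0.4)³ = 0.064.
E₂ ≈ 1.837 N/C.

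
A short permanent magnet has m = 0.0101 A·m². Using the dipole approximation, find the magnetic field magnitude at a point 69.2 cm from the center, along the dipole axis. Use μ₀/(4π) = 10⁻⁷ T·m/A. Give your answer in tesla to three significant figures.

On axis B = (μ₀/4π)·2m/r³.
B = 2·(10⁻⁷)·(0.0101) / (0.692)³ = 6.096×10⁻⁹ T.

B ≈ 6.10×10⁻⁹ T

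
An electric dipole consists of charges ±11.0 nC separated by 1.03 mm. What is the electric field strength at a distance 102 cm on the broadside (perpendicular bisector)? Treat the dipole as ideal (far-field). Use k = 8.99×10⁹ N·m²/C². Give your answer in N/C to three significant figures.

E ≈ 0.0960 N/C

Dipole moment p = qd = (1.10×10⁻⁸ C)(0.00103 m) = 1.133×10⁻¹¹ C·m.
In the equatorial plane E = kp/r³.
E = (8.99×10⁹)(1.133×10⁻¹¹) / (1.02)³ = 0.09598 N/C.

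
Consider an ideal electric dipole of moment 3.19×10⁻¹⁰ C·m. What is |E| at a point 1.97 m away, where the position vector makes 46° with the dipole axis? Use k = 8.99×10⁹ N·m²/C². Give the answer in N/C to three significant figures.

E ≈ 0.587 N/C

At angle θ the dipole field magnitude is E = (kp/r³)·√(1 + 3cos²θ).
kp/r³ = (8.99×10⁹)(3.19×10⁻¹⁰) / (1.97)³ = 0.3751 N/C.
√(1 + 3cos²46°) = √(1 + 3·0.4826) = √2.4477 ≈ 1.5645.
E ≈ 0.3751 × 1.564 = 0.5868 N/C.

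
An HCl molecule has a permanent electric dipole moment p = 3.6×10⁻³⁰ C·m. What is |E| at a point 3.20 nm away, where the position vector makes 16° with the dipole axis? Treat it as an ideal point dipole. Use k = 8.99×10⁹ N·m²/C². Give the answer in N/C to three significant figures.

E ≈ 1.92×10⁶ N/C

At angle θ the dipole field magnitude is E = (kp/r³)·√(1 + 3cos²θ).
kp/r³ = (8.99×10⁹)(3.60×10⁻³⁰) / (3.20×10⁻⁹)³ = 9.877×10⁵ N/C.
√(1 + 3cos²16°) = √(1 + 3·0.9240) = √3.7721 ≈ 1.9422.
E ≈ 9.877×10⁵ × 1.942 = 1.918×10⁶ N/C.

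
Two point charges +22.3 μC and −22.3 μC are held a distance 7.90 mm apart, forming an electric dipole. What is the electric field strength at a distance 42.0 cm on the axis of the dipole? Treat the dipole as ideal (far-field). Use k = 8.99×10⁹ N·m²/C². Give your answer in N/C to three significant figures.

Dipole moment p = qd = (2.23×10⁻⁵ C)(0.00790 m) = 1.762×10⁻⁷ C·m.
On the dipole axis E = 2kp/r³.
E = 2·(8.99×10⁹)(1.762×10⁻⁷) / (0.420)³ = 4.276×10⁴ N/C.

E ≈ 4.28×10⁴ N/C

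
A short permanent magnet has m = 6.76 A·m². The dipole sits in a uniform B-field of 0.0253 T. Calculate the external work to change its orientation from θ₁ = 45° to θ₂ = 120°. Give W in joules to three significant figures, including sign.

W ≈ 0.206 J

W_ext = ΔU = −mB cosθ₂ + mB cosθ₁ = mB(cosθ₁ − cosθ₂).
W = (6.76)(0.0253)·(cos45° − cos120°) = (0.1710)·(+1.2071) = 0.2064 J.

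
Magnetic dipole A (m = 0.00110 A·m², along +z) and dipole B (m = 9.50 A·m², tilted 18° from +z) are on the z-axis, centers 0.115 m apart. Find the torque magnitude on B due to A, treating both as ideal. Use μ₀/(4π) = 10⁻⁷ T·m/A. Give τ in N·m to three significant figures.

τ ≈ 4.25×10⁻⁷ N·m

Dipole B is on the axis of dipole A, so B₁ there is axial: B₁ = (μ₀/4π)·2m₁/r³ along +z.
B₁ = 2(10⁻⁷)(0.00110)/(0.115)³ = 1.447×10⁻⁷ T.
τ = m₂ B₁ sinθ.
τ = (9.50)(1.447×10⁻⁷)·sin18° = 4.247×10⁻⁷ N·m.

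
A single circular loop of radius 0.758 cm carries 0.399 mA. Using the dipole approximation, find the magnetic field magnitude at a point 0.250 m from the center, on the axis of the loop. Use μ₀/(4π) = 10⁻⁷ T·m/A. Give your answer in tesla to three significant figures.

Magnetic moment m = IA = Iπa² = (3.99×10⁻⁴)·π·(0.00758)² = 7.202×10⁻⁸ A·m².
On axis B = (μ₀/4π)·2m/r³.
B = 2·(10⁻⁷)·(7.202×10⁻⁸) / (0.250)³ = 9.219×10⁻¹³ T.

B ≈ 9.22×10⁻¹³ T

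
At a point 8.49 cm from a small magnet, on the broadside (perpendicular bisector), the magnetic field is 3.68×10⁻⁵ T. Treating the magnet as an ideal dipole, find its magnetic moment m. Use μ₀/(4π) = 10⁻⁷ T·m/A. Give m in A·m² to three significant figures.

In the equatorial plane B = (μ₀/4π)·m/r³, so m = Br³·4π/(μ₀).
m = (3.68×10⁻⁵)·(0.0849)³ / (10⁻⁷) = 0.2252 A·m².

m ≈ 0.225 A·m²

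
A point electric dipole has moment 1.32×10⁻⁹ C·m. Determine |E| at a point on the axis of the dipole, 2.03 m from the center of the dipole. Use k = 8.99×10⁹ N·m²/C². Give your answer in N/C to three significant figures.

E ≈ 2.84 N/C

On the dipole axis E = 2kp/r³.
E = 2·(8.99×10⁹)(1.32×10⁻⁹) / (2.03)³ = 2.837 N/C.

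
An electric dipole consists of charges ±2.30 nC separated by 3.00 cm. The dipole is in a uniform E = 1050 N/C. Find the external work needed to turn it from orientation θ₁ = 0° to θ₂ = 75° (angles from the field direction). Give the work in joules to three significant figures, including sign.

Dipole moment p = qd = (2.30×10⁻⁹ C)(0.0300 m) = 6.90×10⁻¹¹ C·m.
W_ext = ΔU = U(θ₂) − U(θ₁) = −pE cosθ₂ − (−pE cosθ₁) = pE(cosθ₁ − cosθ₂).
W = (6.90×10⁻¹¹)(1050)·(cos0° − cos75°) = (7.245×10⁻⁸)·(+0.7412) = 5.370×10⁻⁸ J.

W ≈ 5.37×10⁻⁸ J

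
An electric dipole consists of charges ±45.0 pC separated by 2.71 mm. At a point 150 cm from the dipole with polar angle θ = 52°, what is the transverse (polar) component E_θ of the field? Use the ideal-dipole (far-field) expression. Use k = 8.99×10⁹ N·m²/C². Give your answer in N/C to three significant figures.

E_θ ≈ 2.56×10⁻⁴ N/C

Dipole moment p = qd = (4.50×10⁻¹¹ C)(0.00271 m) = 1.22×10⁻¹³ C·m.
For a dipole, E_θ = (kp sinθ)/r³.
kp/r³ = (8.99×10⁹)(1.22×10⁻¹³)/(1.50)³ = 3.250×10⁻⁴ N/C.
E_θ = 3.250×10⁻⁴·sin52° = 2.561×10⁻⁴ N/C.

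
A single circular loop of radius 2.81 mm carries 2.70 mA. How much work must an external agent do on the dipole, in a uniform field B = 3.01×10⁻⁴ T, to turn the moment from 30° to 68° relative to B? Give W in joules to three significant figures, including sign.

W ≈ 9.91×10⁻¹² J

Magnetic moment m = IA = Iπa² = (0.00270)·π·(0.00281)² = 6.698×10⁻⁸ A·m².
W_ext = ΔU = −mB cosθ₂ + mB cosθ₁ = mB(cosθ₁ − cosθ₂).
W = (6.698×10⁻⁸)(3.01×10⁻⁴)·(cos30° − cos68°) = (2.016×10⁻¹¹)·(+0.4914) = 9.907×10⁻¹² J.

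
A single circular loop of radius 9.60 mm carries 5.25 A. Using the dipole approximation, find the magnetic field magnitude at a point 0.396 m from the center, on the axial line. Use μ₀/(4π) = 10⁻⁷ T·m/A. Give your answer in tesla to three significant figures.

B ≈ 4.90×10⁻⁹ T

Magnetic moment m = IA = Iπa² = (5.25)·π·(0.00960)² = 0.00152 A·m².
On axis B = (μ₀/4π)·2m/r³.
B = 2·(10⁻⁷)·(0.00152) / (0.396)³ = 4.895×10⁻⁹ T.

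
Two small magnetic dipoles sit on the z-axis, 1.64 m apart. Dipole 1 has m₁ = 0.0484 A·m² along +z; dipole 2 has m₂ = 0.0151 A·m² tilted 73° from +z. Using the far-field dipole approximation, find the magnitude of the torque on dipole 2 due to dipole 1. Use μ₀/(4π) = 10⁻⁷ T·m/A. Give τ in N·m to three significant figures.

Dipole B is on the axis of dipole A, so B₁ there is axial: B₁ = (μ₀/4π)·2m₁/r³ along +z.
B₁ = 2(10⁻⁷)(0.0484)/(1.64)³ = 2.195×10⁻⁹ T.
τ = m₂ B₁ sinθ.
τ = (0.0151)(2.195×10⁻⁹)·sin73° = 3.169×10⁻¹¹ N·m.

τ ≈ 3.17×10⁻¹¹ N·m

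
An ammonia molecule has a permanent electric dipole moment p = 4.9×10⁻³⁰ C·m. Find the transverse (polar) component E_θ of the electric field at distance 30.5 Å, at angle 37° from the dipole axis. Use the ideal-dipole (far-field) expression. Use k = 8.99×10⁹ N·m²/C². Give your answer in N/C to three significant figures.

For a dipole, E_θ = (kp sinθ)/r³.
kp/r³ = (8.99×10⁹)(4.90×10⁻³⁰)/(3.05×10⁻⁹)³ = 1.553×10⁶ N/C.
E_θ = 1.553×10⁶·sin37° = 9.344×10⁵ N/C.

E_θ ≈ 9.34×10⁵ N/C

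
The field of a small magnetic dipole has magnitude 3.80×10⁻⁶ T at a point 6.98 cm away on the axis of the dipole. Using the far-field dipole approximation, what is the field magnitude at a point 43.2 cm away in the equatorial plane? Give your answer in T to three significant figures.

B ≈ 8.01×10⁻⁹ T

Dipole fields scale as 1/r³ in the far field.
The axial field is twice the equatorial field at the same r, so the geometry factor is 1/2.
B₂ = B₁ · (1/2) · (r₁/r₂)³ = 3.80×10⁻⁶ · 0.5 · (6.98/43.2)³.
(r₁/r₂)³ = (0.1616)³ = 0.004218.
B₂ ≈ 8.014×10⁻⁹ T.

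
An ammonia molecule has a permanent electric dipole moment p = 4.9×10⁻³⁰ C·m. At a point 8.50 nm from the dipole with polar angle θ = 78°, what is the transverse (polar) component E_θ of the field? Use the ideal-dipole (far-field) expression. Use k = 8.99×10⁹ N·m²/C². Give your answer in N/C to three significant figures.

For a dipole, E_θ = (kp sinθ)/r³.
kp/r³ = (8.99×10⁹)(4.90×10⁻³⁰)/(8.50×10⁻⁹)³ = 7.173×10⁴ N/C.
E_θ = 7.173×10⁴·sin78° = 7.016×10⁴ N/C.

E_θ ≈ 7.02×10⁴ N/C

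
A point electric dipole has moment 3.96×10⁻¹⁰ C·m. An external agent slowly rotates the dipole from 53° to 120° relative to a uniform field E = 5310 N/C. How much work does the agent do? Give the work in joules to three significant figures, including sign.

W_ext = ΔU = U(θ₂) − U(θ₁) = −pE cosθ₂ − (−pE cosθ₁) = pE(cosθ₁ − cosθ₂).
W = (3.96×10⁻¹⁰)(5310)·(cos53° − cos120°) = (2.103×10⁻⁶)·(+1.1018) = 2.317×10⁻⁶ J.

W ≈ 2.32×10⁻⁶ J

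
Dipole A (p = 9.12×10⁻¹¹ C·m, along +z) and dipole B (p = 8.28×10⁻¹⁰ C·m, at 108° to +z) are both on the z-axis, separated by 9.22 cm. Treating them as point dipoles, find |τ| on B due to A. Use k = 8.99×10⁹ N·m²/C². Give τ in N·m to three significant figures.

The second dipole sits on the axis of the first, so the field there is axial: E₁ = 2kp₁/r³ along +z.
E₁ = 2(8.99×10⁹)(9.12×10⁻¹¹)/(0.0922)³ = 2092 N/C.
Torque on the second dipole: τ = p₂ E₁ sinθ.
τ = (8.28×10⁻¹⁰)(2092)·sin108° = 1.648×10⁻⁶ N·m.

τ ≈ 1.65×10⁻⁶ N·m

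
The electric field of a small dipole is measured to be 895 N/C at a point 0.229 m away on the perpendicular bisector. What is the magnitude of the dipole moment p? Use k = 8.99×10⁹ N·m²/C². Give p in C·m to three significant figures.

p ≈ 1.20×10⁻⁹ C·m

In the equatorial plane E = kp/r³, so p = Er³/(k).
p = (895)·(0.229)³ / (8.99×10⁹) = 1.196×10⁻⁹ C·m.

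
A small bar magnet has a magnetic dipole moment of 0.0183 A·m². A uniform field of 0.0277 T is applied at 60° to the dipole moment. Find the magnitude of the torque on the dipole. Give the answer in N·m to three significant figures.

τ ≈ 4.39×10⁻⁴ N·m

Torque on a magnetic dipole: τ = mB sinθ.
τ = (0.0183)(0.0277)·sin60° = 4.390×10⁻⁴ N·m.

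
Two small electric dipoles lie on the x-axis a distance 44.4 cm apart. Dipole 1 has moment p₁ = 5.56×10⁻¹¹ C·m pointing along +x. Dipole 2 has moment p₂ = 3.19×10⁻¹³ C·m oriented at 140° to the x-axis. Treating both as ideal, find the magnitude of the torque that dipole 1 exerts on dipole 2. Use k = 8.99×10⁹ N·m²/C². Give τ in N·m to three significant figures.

τ ≈ 2.34×10⁻¹² N·m

The second dipole sits on the axis of the first, so the field there is axial: E₁ = 2kp₁/r³ along +x.
E₁ = 2(8.99×10⁹)(5.56×10⁻¹¹)/(0.444)³ = 11.42 N/C.
Torque on the second dipole: τ = p₂ E₁ sinθ.
τ = (3.19×10⁻¹³)(11.42)·sin140° = 2.342×10⁻¹² N·m.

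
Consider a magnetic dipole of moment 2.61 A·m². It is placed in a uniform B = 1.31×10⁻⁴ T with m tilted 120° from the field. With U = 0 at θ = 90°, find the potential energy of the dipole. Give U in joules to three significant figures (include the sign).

U ≈ 1.71×10⁻⁴ J

U = −m·B = −mB cosθ.
U = −(2.61)(1.31×10⁻⁴)·cos120° = 1.710×10⁻⁴ J.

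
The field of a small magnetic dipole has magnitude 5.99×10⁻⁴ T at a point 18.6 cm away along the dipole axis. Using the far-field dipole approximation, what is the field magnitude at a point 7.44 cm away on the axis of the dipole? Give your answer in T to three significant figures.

Dipole fields scale as 1/r³ in the far field; the geometry is the same at both points.
B₂ = B₁ · (r₁/r₂)³ = 5.99×10⁻⁴ · (18.6/7.44)³.
(r₁/r₂)³ = (2.5)³ = 15.62.
B₂ ≈ 0.009359 T.

B ≈ 0.00936 T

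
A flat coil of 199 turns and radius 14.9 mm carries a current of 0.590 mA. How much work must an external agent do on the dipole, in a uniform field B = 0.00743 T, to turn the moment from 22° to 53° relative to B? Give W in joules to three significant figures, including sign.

W ≈ 1.98×10⁻⁷ J

m = NIA = NIπa² = 199·(5.90×10⁻⁴)·π·(0.0149)² = 8.189×10⁻⁵ A·m².
W_ext = ΔU = −mB cosθ₂ + mB cosθ₁ = mB(cosθ₁ − cosθ₂).
W = (8.189×10⁻⁵)(0.00743)·(cos22° − cos53°) = (6.084×10⁻⁷)·(+0.3254) = 1.980×10⁻⁷ J.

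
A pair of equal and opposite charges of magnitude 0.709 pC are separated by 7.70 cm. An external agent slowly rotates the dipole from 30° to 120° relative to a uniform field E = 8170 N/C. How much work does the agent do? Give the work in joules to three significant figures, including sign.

W ≈ 6.09×10⁻¹⁰ J

Dipole moment p = qd = (7.09×10⁻¹³ C)(0.0770 m) = 5.459×10⁻¹⁴ C·m.
W_ext = ΔU = U(θ₂) − U(θ₁) = −pE cosθ₂ − (−pE cosθ₁) = pE(cosθ₁ − cosθ₂).
W = (5.459×10⁻¹⁴)(8170)·(cos30° − cos120°) = (4.460×10⁻¹⁰)·(+1.3660) = 6.092×10⁻¹⁰ J.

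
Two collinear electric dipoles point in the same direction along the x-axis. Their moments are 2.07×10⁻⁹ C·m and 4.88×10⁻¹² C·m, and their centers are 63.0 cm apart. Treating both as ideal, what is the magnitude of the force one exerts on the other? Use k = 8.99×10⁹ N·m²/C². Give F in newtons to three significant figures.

On-axis field of dipole 1 at distance r: E = 2kp₁/r³. Force on dipole 2 is F = p₂·dE/dr (gradient along axis).
dE/dr = −6kp₁/r⁴, so |F| = 6kp₁p₂/r⁴ (attractive for aligned moments).
F = 6(8.99×10⁹)(2.07×10⁻⁹)(4.88×10⁻¹²)/(0.630)⁴ = 3.459×10⁻⁹ N.

F ≈ 3.46×10⁻⁹ N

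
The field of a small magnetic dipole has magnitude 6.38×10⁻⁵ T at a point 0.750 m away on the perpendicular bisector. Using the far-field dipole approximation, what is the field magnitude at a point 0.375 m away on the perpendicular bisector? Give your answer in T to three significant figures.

B ≈ 5.10×10⁻⁴ T

Dipole fields scale as 1/r³ in the far field; the geometry is the same at both points.
B₂ = B₁ · (r₁/r₂)³ = 6.38×10⁻⁵ · (0.750/0.375)³.
(r₁/r₂)³ = (2)³ = 8.
B₂ ≈ 5.104×10⁻⁴ T.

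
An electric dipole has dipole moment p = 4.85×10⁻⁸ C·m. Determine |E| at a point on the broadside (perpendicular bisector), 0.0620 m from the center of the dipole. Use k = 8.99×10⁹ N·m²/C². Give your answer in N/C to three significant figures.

On the perpendicular bisector E = kp/r³ (half the axial value at the same distance).
E = (8.99×10⁹)(4.85×10⁻⁸) / (0.0620)³ = 1.829×10⁶ N/C.

E ≈ 1.83×10⁶ N/C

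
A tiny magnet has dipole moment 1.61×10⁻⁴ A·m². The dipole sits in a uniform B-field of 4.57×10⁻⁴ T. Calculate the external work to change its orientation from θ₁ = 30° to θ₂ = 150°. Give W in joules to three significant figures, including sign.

W_ext = ΔU = −mB cosθ₂ + mB cosθ₁ = mB(cosθ₁ − cosθ₂).
W = (1.61×10⁻⁴)(4.57×10⁻⁴)·(cos30° − cos150°) = (7.358×10⁻⁸)·(+1.7321) = 1.274×10⁻⁷ J.

W ≈ 1.27×10⁻⁷ J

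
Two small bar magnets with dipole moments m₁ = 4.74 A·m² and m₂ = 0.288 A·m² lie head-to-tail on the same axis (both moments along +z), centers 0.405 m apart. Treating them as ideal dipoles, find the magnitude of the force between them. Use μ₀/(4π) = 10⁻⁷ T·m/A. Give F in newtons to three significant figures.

On-axis B of dipole 1: B = (μ₀/4π)·2m₁/r³. Force on dipole 2: F = m₂·dB/dr.
dB/dr = −(μ₀/4π)·6m₁/r⁴, so |F| = (μ₀/4π)·6m₁m₂/r⁴.
F = 6(10⁻⁷)(4.74)(0.288)/(0.405)⁴ = 3.044×10⁻⁵ N.

F ≈ 3.04×10⁻⁵ N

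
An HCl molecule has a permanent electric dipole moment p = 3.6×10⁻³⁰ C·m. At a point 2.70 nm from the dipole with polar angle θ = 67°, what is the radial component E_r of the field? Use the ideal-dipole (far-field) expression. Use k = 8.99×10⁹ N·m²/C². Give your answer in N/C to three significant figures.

For a dipole, E_r = (2kp cosθ)/r³.
kp/r³ = (8.99×10⁹)(3.60×10⁻³⁰)/(2.70×10⁻⁹)³ = 1.644×10⁶ N/C.
E_r = 2·1.644×10⁶·cos67° = 1.285×10⁶ N/C.

E_r ≈ 1.28×10⁶ N/C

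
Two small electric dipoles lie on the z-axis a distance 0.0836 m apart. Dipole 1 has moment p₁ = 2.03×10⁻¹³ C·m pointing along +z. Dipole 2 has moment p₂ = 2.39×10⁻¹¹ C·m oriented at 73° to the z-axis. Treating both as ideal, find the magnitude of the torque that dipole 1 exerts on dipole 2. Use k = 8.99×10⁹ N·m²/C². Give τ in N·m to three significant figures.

τ ≈ 1.43×10⁻¹⁰ N·m

The second dipole sits on the axis of the first, so the field there is axial: E₁ = 2kp₁/r³ along +z.
E₁ = 2(8.99×10⁹)(2.03×10⁻¹³)/(0.0836)³ = 6.247 N/C.
Torque on the second dipole: τ = p₂ E₁ sinθ.
τ = (2.39×10⁻¹¹)(6.247)·sin73° = 1.428×10⁻¹⁰ N·m.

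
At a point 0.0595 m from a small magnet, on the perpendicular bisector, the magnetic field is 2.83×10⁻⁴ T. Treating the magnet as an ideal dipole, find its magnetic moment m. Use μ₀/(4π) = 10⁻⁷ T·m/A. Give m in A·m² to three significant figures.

In the equatorial plane B = (μ₀/4π)·m/r³, so m = Br³·4π/(μ₀).
m = (2.83×10⁻⁴)·(0.0595)³ / (10⁻⁷) = 0.5961 A·m².

m ≈ 0.596 A·m²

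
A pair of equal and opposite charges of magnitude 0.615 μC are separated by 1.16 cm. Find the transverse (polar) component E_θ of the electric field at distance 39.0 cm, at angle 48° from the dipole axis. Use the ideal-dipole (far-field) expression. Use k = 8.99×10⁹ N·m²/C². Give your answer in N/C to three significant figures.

E_θ ≈ 803 N/C

Dipole moment p = qd = (6.15×10⁻⁷ C)(0.0116 m) = 7.134×10⁻⁹ C·m.
For a dipole, E_θ = (kp sinθ)/r³.
kp/r³ = (8.99×10⁹)(7.134×10⁻⁹)/(0.390)³ = 1081 N/C.
E_θ = 1081·sin48° = 803.5 N/C.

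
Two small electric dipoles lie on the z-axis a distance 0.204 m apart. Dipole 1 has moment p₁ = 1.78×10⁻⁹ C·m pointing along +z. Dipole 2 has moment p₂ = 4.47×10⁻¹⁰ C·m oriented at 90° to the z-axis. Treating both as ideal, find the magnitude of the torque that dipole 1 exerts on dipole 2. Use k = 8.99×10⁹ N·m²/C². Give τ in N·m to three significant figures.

The second dipole sits on the axis of the first, so the field there is axial: E₁ = 2kp₁/r³ along +z.
E₁ = 2(8.99×10⁹)(1.78×10⁻⁹)/(0.204)³ = 3770 N/C.
Torque on the second dipole: τ = p₂ E₁ sinθ.
τ = (4.47×10⁻¹⁰)(3770)·sin90° = 1.685×10⁻⁶ N·m.

τ ≈ 1.69×10⁻⁶ N·m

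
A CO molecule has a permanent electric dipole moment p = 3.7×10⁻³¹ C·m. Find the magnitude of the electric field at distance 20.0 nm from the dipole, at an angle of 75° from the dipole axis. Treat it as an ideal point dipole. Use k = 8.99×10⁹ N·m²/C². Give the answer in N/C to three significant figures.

At angle θ the dipole field magnitude is E = (kp/r³)·√(1 + 3cos²θ).
kp/r³ = (8.99×10⁹)(3.70×10⁻³¹) / (2.00×10⁻⁸)³ = 415.8 N/C.
√(1 + 3cos²75°) = √(1 + 3·0.0670) = √1.2010 ≈ 1.0959.
E ≈ 415.8 × 1.096 = 455.7 N/C.

E ≈ 456 N/C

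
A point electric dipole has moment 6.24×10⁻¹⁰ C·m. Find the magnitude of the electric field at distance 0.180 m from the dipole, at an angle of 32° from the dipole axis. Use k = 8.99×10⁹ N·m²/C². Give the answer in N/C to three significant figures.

E ≈ 1710 N/C

At angle θ the dipole field magnitude is E = (kp/r³)·√(1 + 3cos²θ).
kp/r³ = (8.99×10⁹)(6.24×10⁻¹⁰) / (0.180)³ = 961.9 N/C.
√(1 + 3cos²32°) = √(1 + 3·0.7192) = √3.1576 ≈ 1.7770.
E ≈ 961.9 × 1.777 = 1709 N/C.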